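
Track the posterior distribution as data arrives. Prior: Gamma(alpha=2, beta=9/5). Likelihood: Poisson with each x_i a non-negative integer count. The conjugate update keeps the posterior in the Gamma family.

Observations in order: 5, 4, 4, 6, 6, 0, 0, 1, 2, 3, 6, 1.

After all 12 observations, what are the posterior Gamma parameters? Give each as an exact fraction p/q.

alpha=40, beta=69/5

obs 1: x=5 → posterior Gamma(7, 14/5)
obs 2: x=4 → posterior Gamma(11, 19/5)
obs 3: x=4 → posterior Gamma(15, 24/5)
obs 4: x=6 → posterior Gamma(21, 29/5)
obs 5: x=6 → posterior Gamma(27, 34/5)
obs 6: x=0 → posterior Gamma(27, 39/5)
obs 7: x=0 → posterior Gamma(27, 44/5)
obs 8: x=1 → posterior Gamma(28, 49/5)
obs 9: x=2 → posterior Gamma(30, 54/5)
obs 10: x=3 → posterior Gamma(33, 59/5)
obs 11: x=6 → posterior Gamma(39, 64/5)
obs 12: x=1 → posterior Gamma(40, 69/5)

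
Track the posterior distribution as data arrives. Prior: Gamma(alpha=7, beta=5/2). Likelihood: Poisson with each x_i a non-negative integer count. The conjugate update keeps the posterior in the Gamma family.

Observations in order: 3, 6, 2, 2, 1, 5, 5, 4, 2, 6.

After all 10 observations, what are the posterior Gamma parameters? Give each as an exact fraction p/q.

obs 1: x=3 → posterior Gamma(10, 7/2)
obs 2: x=6 → posterior Gamma(16, 9/2)
obs 3: x=2 → posterior Gamma(18, 11/2)
obs 4: x=2 → posterior Gamma(20, 13/2)
obs 5: x=1 → posterior Gamma(21, 15/2)
obs 6: x=5 → posterior Gamma(26, 17/2)
obs 7: x=5 → posterior Gamma(31, 19/2)
obs 8: x=4 → posterior Gamma(35, 21/2)
obs 9: x=2 → posterior Gamma(37, 23/2)
obs 10: x=6 → posterior Gamma(43, 25/2)

alpha=43, beta=25/2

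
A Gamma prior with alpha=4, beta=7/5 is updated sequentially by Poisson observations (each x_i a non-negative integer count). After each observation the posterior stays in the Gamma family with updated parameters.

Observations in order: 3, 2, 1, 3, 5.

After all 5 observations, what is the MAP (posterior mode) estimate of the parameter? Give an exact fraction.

85/32

obs 1: x=3 → posterior Gamma(7, 12/5)
obs 2: x=2 → posterior Gamma(9, 17/5)
obs 3: x=1 → posterior Gamma(10, 22/5)
obs 4: x=3 → posterior Gamma(13, 27/5)
obs 5: x=5 → posterior Gamma(18, 32/5)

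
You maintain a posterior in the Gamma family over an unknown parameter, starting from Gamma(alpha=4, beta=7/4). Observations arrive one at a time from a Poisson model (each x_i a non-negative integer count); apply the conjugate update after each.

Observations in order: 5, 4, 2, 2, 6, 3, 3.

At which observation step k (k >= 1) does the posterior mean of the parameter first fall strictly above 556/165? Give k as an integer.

obs 1: x=5 → posterior Gamma(9, 11/4)
obs 2: x=4 → posterior Gamma(13, 15/4)
obs 3: x=2 → posterior Gamma(15, 19/4)
obs 4: x=2 → posterior Gamma(17, 23/4)
obs 5: x=6 → posterior Gamma(23, 27/4)
obs 6: x=3 → posterior Gamma(26, 31/4)
obs 7: x=3 → posterior Gamma(29, 35/4)

k = 2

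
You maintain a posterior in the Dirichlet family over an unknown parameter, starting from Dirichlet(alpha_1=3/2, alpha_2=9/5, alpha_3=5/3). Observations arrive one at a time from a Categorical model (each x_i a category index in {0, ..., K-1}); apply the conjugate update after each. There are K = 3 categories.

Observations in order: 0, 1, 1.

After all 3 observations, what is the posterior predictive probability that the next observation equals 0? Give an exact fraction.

75/239

obs 1: x=0 → posterior Dirichlet(5/2, 9/5, 5/3)
obs 2: x=1 → posterior Dirichlet(5/2, 14/5, 5/3)
obs 3: x=1 → posterior Dirichlet(5/2, 19/5, 5/3)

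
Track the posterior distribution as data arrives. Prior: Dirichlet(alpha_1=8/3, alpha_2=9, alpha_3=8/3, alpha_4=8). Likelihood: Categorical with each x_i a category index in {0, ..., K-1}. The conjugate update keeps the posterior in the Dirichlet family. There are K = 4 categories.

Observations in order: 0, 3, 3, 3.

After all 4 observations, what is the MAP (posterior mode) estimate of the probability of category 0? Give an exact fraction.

obs 1: x=0 → posterior Dirichlet(11/3, 9, 8/3, 8)
obs 2: x=3 → posterior Dirichlet(11/3, 9, 8/3, 9)
obs 3: x=3 → posterior Dirichlet(11/3, 9, 8/3, 10)
obs 4: x=3 → posterior Dirichlet(11/3, 9, 8/3, 11)

8/67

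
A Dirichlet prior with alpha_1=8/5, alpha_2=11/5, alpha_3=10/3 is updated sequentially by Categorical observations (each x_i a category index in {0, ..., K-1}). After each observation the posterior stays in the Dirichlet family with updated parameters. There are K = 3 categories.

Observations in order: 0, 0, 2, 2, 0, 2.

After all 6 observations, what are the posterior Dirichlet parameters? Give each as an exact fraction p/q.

obs 1: x=0 → posterior Dirichlet(13/5, 11/5, 10/3)
obs 2: x=0 → posterior Dirichlet(18/5, 11/5, 10/3)
obs 3: x=2 → posterior Dirichlet(18/5, 11/5, 13/3)
obs 4: x=2 → posterior Dirichlet(18/5, 11/5, 16/3)
obs 5: x=0 → posterior Dirichlet(23/5, 11/5, 16/3)
obs 6: x=2 → posterior Dirichlet(23/5, 11/5, 19/3)

alpha_1=23/5, alpha_2=11/5, alpha_3=19/3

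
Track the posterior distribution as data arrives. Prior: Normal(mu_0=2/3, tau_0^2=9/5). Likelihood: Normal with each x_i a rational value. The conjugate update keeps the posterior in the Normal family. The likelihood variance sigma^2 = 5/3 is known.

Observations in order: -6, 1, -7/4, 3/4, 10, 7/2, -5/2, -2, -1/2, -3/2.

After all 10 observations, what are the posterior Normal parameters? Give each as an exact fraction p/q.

mu_0=131/885, tau_0^2=9/59

obs 1: x=-6 → posterior Normal(-109/39, 45/52)
obs 2: x=1 → posterior Normal(-355/237, 45/79)
obs 3: x=-7/4 → posterior Normal(-1987/1272, 45/106)
obs 4: x=3/4 → posterior Normal(-436/399, 45/133)
obs 5: x=10 → posterior Normal(187/240, 9/32)
obs 6: x=7/2 → posterior Normal(1315/1122, 45/187)
obs 7: x=-5/2 → posterior Normal(455/642, 45/214)
obs 8: x=-2 → posterior Normal(293/723, 45/241)
obs 9: x=-1/2 → posterior Normal(505/1608, 45/268)
obs 10: x=-3/2 → posterior Normal(131/885, 9/59)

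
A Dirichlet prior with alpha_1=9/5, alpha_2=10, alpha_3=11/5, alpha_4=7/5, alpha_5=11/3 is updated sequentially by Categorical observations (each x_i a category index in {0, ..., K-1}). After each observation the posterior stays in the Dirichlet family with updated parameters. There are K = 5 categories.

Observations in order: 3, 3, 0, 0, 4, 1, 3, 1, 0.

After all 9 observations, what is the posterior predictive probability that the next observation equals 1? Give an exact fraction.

obs 1: x=3 → posterior Dirichlet(9/5, 10, 11/5, 12/5, 11/3)
obs 2: x=3 → posterior Dirichlet(9/5, 10, 11/5, 17/5, 11/3)
obs 3: x=0 → posterior Dirichlet(14/5, 10, 11/5, 17/5, 11/3)
obs 4: x=0 → posterior Dirichlet(19/5, 10, 11/5, 17/5, 11/3)
obs 5: x=4 → posterior Dirichlet(19/5, 10, 11/5, 17/5, 14/3)
obs 6: x=1 → posterior Dirichlet(19/5, 11, 11/5, 17/5, 14/3)
obs 7: x=3 → posterior Dirichlet(19/5, 11, 11/5, 22/5, 14/3)
obs 8: x=1 → posterior Dirichlet(19/5, 12, 11/5, 22/5, 14/3)
obs 9: x=0 → posterior Dirichlet(24/5, 12, 11/5, 22/5, 14/3)

180/421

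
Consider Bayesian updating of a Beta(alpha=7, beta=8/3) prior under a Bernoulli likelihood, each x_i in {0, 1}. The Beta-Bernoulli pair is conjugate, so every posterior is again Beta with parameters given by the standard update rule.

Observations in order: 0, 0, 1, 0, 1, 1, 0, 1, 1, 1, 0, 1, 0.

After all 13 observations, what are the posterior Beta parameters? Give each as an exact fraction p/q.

alpha=14, beta=26/3

obs 1: x=0 → posterior Beta(7, 11/3)
obs 2: x=0 → posterior Beta(7, 14/3)
obs 3: x=1 → posterior Beta(8, 14/3)
obs 4: x=0 → posterior Beta(8, 17/3)
obs 5: x=1 → posterior Beta(9, 17/3)
obs 6: x=1 → posterior Beta(10, 17/3)
obs 7: x=0 → posterior Beta(10, 20/3)
obs 8: x=1 → posterior Beta(11, 20/3)
obs 9: x=1 → posterior Beta(12, 20/3)
obs 10: x=1 → posterior Beta(13, 20/3)
obs 11: x=0 → posterior Beta(13, 23/3)
obs 12: x=1 → posterior Beta(14, 23/3)
obs 13: x=0 → posterior Beta(14, 26/3)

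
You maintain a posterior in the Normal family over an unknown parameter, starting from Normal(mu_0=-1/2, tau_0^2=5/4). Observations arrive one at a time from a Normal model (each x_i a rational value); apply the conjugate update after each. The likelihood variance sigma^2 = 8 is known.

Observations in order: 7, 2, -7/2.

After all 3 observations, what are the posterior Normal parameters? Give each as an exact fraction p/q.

mu_0=23/94, tau_0^2=40/47

obs 1: x=7 → posterior Normal(19/37, 40/37)
obs 2: x=2 → posterior Normal(29/42, 20/21)
obs 3: x=-7/2 → posterior Normal(23/94, 40/47)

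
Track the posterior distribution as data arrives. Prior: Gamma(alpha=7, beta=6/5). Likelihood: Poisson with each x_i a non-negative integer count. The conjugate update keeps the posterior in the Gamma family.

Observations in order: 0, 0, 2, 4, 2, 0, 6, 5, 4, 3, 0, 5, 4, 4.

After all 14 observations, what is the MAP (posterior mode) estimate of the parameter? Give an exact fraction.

obs 1: x=0 → posterior Gamma(7, 11/5)
obs 2: x=0 → posterior Gamma(7, 16/5)
obs 3: x=2 → posterior Gamma(9, 21/5)
obs 4: x=4 → posterior Gamma(13, 26/5)
obs 5: x=2 → posterior Gamma(15, 31/5)
obs 6: x=0 → posterior Gamma(15, 36/5)
obs 7: x=6 → posterior Gamma(21, 41/5)
obs 8: x=5 → posterior Gamma(26, 46/5)
obs 9: x=4 → posterior Gamma(30, 51/5)
obs 10: x=3 → posterior Gamma(33, 56/5)
obs 11: x=0 → posterior Gamma(33, 61/5)
obs 12: x=5 → posterior Gamma(38, 66/5)
obs 13: x=4 → posterior Gamma(42, 71/5)
obs 14: x=4 → posterior Gamma(46, 76/5)

225/76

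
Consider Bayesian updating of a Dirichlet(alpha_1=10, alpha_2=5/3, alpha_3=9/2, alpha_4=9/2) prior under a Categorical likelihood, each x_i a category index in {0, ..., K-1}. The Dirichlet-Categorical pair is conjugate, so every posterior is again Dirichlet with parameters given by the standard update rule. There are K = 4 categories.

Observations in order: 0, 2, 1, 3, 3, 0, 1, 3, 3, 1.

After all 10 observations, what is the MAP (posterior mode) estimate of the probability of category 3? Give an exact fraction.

9/32

obs 1: x=0 → posterior Dirichlet(11, 5/3, 9/2, 9/2)
obs 2: x=2 → posterior Dirichlet(11, 5/3, 11/2, 9/2)
obs 3: x=1 → posterior Dirichlet(11, 8/3, 11/2, 9/2)
obs 4: x=3 → posterior Dirichlet(11, 8/3, 11/2, 11/2)
obs 5: x=3 → posterior Dirichlet(11, 8/3, 11/2, 13/2)
obs 6: x=0 → posterior Dirichlet(12, 8/3, 11/2, 13/2)
obs 7: x=1 → posterior Dirichlet(12, 11/3, 11/2, 13/2)
obs 8: x=3 → posterior Dirichlet(12, 11/3, 11/2, 15/2)
obs 9: x=3 → posterior Dirichlet(12, 11/3, 11/2, 17/2)
obs 10: x=1 → posterior Dirichlet(12, 14/3, 11/2, 17/2)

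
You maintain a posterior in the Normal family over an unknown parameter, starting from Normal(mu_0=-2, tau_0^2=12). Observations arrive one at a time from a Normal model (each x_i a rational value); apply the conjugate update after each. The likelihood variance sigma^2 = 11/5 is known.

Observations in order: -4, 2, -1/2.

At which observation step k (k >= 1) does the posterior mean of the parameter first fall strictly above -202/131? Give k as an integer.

k = 2

obs 1: x=-4 → posterior Normal(-262/71, 132/71)
obs 2: x=2 → posterior Normal(-142/131, 132/131)
obs 3: x=-1/2 → posterior Normal(-172/191, 132/191)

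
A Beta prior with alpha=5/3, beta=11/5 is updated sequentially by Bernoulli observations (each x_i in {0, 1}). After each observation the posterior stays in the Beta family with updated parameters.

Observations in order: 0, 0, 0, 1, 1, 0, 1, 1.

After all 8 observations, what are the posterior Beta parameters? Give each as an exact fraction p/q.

obs 1: x=0 → posterior Beta(5/3, 16/5)
obs 2: x=0 → posterior Beta(5/3, 21/5)
obs 3: x=0 → posterior Beta(5/3, 26/5)
obs 4: x=1 → posterior Beta(8/3, 26/5)
obs 5: x=1 → posterior Beta(11/3, 26/5)
obs 6: x=0 → posterior Beta(11/3, 31/5)
obs 7: x=1 → posterior Beta(14/3, 31/5)
obs 8: x=1 → posterior Beta(17/3, 31/5)

alpha=17/3, beta=31/5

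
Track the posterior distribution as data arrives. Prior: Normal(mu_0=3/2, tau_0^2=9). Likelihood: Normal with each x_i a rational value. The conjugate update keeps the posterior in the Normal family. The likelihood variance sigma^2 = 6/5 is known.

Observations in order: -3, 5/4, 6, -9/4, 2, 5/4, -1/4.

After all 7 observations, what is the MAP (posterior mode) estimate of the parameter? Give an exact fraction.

78/107

obs 1: x=-3 → posterior Normal(-42/17, 18/17)
obs 2: x=5/4 → posterior Normal(-93/128, 9/16)
obs 3: x=6 → posterior Normal(267/188, 18/47)
obs 4: x=-9/4 → posterior Normal(33/62, 9/31)
obs 5: x=2 → posterior Normal(9/11, 18/77)
obs 6: x=5/4 → posterior Normal(327/368, 9/46)
obs 7: x=-1/4 → posterior Normal(78/107, 18/107)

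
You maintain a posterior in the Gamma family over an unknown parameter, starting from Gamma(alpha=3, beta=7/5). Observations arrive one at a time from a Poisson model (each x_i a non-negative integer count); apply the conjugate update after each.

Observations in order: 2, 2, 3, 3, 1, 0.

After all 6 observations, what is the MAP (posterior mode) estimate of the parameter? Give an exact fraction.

obs 1: x=2 → posterior Gamma(5, 12/5)
obs 2: x=2 → posterior Gamma(7, 17/5)
obs 3: x=3 → posterior Gamma(10, 22/5)
obs 4: x=3 → posterior Gamma(13, 27/5)
obs 5: x=1 → posterior Gamma(14, 32/5)
obs 6: x=0 → posterior Gamma(14, 37/5)

65/37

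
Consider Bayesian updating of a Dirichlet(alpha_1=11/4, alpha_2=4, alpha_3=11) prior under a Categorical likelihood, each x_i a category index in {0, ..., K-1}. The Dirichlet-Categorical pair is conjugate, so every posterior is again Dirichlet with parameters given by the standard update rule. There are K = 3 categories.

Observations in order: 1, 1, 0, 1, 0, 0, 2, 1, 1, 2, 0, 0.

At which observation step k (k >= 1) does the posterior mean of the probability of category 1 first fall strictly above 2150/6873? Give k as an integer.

k = 4

obs 1: x=1 → posterior Dirichlet(11/4, 5, 11)
obs 2: x=1 → posterior Dirichlet(11/4, 6, 11)
obs 3: x=0 → posterior Dirichlet(15/4, 6, 11)
obs 4: x=1 → posterior Dirichlet(15/4, 7, 11)
obs 5: x=0 → posterior Dirichlet(19/4, 7, 11)
obs 6: x=0 → posterior Dirichlet(23/4, 7, 11)
obs 7: x=2 → posterior Dirichlet(23/4, 7, 12)
obs 8: x=1 → posterior Dirichlet(23/4, 8, 12)
obs 9: x=1 → posterior Dirichlet(23/4, 9, 12)
obs 10: x=2 → posterior Dirichlet(23/4, 9, 13)
obs 11: x=0 → posterior Dirichlet(27/4, 9, 13)
obs 12: x=0 → posterior Dirichlet(31/4, 9, 13)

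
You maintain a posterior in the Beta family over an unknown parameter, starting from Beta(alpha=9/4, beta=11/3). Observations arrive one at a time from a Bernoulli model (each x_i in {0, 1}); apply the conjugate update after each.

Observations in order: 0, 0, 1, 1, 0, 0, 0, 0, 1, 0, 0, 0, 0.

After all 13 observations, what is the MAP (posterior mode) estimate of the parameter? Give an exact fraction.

obs 1: x=0 → posterior Beta(9/4, 14/3)
obs 2: x=0 → posterior Beta(9/4, 17/3)
obs 3: x=1 → posterior Beta(13/4, 17/3)
obs 4: x=1 → posterior Beta(17/4, 17/3)
obs 5: x=0 → posterior Beta(17/4, 20/3)
obs 6: x=0 → posterior Beta(17/4, 23/3)
obs 7: x=0 → posterior Beta(17/4, 26/3)
obs 8: x=0 → posterior Beta(17/4, 29/3)
obs 9: x=1 → posterior Beta(21/4, 29/3)
obs 10: x=0 → posterior Beta(21/4, 32/3)
obs 11: x=0 → posterior Beta(21/4, 35/3)
obs 12: x=0 → posterior Beta(21/4, 38/3)
obs 13: x=0 → posterior Beta(21/4, 41/3)

51/203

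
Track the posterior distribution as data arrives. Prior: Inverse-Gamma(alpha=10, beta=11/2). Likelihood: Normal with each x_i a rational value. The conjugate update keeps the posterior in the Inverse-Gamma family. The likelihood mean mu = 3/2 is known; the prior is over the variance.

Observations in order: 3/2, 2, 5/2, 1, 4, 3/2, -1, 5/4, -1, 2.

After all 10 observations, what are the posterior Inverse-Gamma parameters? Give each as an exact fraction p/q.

alpha=15, beta=505/32

obs 1: x=3/2 → posterior Inverse-Gamma(21/2, 11/2)
obs 2: x=2 → posterior Inverse-Gamma(11, 45/8)
obs 3: x=5/2 → posterior Inverse-Gamma(23/2, 49/8)
obs 4: x=1 → posterior Inverse-Gamma(12, 25/4)
obs 5: x=4 → posterior Inverse-Gamma(25/2, 75/8)
obs 6: x=3/2 → posterior Inverse-Gamma(13, 75/8)
obs 7: x=-1 → posterior Inverse-Gamma(27/2, 25/2)
obs 8: x=5/4 → posterior Inverse-Gamma(14, 401/32)
obs 9: x=-1 → posterior Inverse-Gamma(29/2, 501/32)
obs 10: x=2 → posterior Inverse-Gamma(15, 505/32)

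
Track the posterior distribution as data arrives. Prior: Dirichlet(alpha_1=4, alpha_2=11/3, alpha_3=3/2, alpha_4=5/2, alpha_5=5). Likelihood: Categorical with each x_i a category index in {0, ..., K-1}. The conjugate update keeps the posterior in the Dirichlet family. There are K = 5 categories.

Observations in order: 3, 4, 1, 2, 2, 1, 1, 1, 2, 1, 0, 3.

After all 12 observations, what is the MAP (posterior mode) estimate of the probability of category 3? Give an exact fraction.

obs 1: x=3 → posterior Dirichlet(4, 11/3, 3/2, 7/2, 5)
obs 2: x=4 → posterior Dirichlet(4, 11/3, 3/2, 7/2, 6)
obs 3: x=1 → posterior Dirichlet(4, 14/3, 3/2, 7/2, 6)
obs 4: x=2 → posterior Dirichlet(4, 14/3, 5/2, 7/2, 6)
obs 5: x=2 → posterior Dirichlet(4, 14/3, 7/2, 7/2, 6)
obs 6: x=1 → posterior Dirichlet(4, 17/3, 7/2, 7/2, 6)
obs 7: x=1 → posterior Dirichlet(4, 20/3, 7/2, 7/2, 6)
obs 8: x=1 → posterior Dirichlet(4, 23/3, 7/2, 7/2, 6)
obs 9: x=2 → posterior Dirichlet(4, 23/3, 9/2, 7/2, 6)
obs 10: x=1 → posterior Dirichlet(4, 26/3, 9/2, 7/2, 6)
obs 11: x=0 → posterior Dirichlet(5, 26/3, 9/2, 7/2, 6)
obs 12: x=3 → posterior Dirichlet(5, 26/3, 9/2, 9/2, 6)

21/142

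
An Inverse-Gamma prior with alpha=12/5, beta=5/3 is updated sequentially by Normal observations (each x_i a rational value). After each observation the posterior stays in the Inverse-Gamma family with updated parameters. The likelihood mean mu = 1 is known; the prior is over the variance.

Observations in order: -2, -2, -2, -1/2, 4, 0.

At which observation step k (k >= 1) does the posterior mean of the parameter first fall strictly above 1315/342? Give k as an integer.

k = 2

obs 1: x=-2 → posterior Inverse-Gamma(29/10, 37/6)
obs 2: x=-2 → posterior Inverse-Gamma(17/5, 32/3)
obs 3: x=-2 → posterior Inverse-Gamma(39/10, 91/6)
obs 4: x=-1/2 → posterior Inverse-Gamma(22/5, 391/24)
obs 5: x=4 → posterior Inverse-Gamma(49/10, 499/24)
obs 6: x=0 → posterior Inverse-Gamma(27/5, 511/24)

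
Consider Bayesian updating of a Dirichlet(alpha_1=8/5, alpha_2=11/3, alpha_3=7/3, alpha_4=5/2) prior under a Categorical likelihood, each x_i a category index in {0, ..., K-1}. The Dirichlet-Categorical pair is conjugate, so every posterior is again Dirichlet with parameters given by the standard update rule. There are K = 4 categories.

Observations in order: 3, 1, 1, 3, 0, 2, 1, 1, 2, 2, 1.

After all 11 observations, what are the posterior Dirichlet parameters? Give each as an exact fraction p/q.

alpha_1=13/5, alpha_2=26/3, alpha_3=16/3, alpha_4=9/2

obs 1: x=3 → posterior Dirichlet(8/5, 11/3, 7/3, 7/2)
obs 2: x=1 → posterior Dirichlet(8/5, 14/3, 7/3, 7/2)
obs 3: x=1 → posterior Dirichlet(8/5, 17/3, 7/3, 7/2)
obs 4: x=3 → posterior Dirichlet(8/5, 17/3, 7/3, 9/2)
obs 5: x=0 → posterior Dirichlet(13/5, 17/3, 7/3, 9/2)
obs 6: x=2 → posterior Dirichlet(13/5, 17/3, 10/3, 9/2)
obs 7: x=1 → posterior Dirichlet(13/5, 20/3, 10/3, 9/2)
obs 8: x=1 → posterior Dirichlet(13/5, 23/3, 10/3, 9/2)
obs 9: x=2 → posterior Dirichlet(13/5, 23/3, 13/3, 9/2)
obs 10: x=2 → posterior Dirichlet(13/5, 23/3, 16/3, 9/2)
obs 11: x=1 → posterior Dirichlet(13/5, 26/3, 16/3, 9/2)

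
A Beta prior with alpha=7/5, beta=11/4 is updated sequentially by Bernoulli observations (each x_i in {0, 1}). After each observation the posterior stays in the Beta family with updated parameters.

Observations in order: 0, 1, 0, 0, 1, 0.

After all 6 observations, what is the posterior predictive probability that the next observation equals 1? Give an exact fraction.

68/203

obs 1: x=0 → posterior Beta(7/5, 15/4)
obs 2: x=1 → posterior Beta(12/5, 15/4)
obs 3: x=0 → posterior Beta(12/5, 19/4)
obs 4: x=0 → posterior Beta(12/5, 23/4)
obs 5: x=1 → posterior Beta(17/5, 23/4)
obs 6: x=0 → posterior Beta(17/5, 27/4)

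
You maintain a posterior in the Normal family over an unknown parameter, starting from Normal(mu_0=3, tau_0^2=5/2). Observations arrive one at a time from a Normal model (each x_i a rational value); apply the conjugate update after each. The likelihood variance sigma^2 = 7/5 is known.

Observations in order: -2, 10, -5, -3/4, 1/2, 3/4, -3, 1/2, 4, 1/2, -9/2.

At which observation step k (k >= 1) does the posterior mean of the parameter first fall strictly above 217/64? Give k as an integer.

k = 2

obs 1: x=-2 → posterior Normal(-8/39, 35/39)
obs 2: x=10 → posterior Normal(121/32, 35/64)
obs 3: x=-5 → posterior Normal(117/89, 35/89)
obs 4: x=-3/4 → posterior Normal(131/152, 35/114)
obs 5: x=1/2 → posterior Normal(443/556, 35/139)
obs 6: x=3/4 → posterior Normal(259/328, 35/164)
obs 7: x=-3 → posterior Normal(109/378, 5/27)
obs 8: x=1/2 → posterior Normal(67/214, 35/214)
obs 9: x=4 → posterior Normal(167/239, 35/239)
obs 10: x=1/2 → posterior Normal(359/528, 35/264)
obs 11: x=-9/2 → posterior Normal(67/289, 35/289)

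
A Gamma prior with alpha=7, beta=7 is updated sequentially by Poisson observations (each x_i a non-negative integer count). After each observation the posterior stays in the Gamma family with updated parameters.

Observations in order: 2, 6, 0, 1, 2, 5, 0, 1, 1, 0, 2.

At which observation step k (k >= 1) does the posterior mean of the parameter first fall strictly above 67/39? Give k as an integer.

obs 1: x=2 → posterior Gamma(9, 8)
obs 2: x=6 → posterior Gamma(15, 9)
obs 3: x=0 → posterior Gamma(15, 10)
obs 4: x=1 → posterior Gamma(16, 11)
obs 5: x=2 → posterior Gamma(18, 12)
obs 6: x=5 → posterior Gamma(23, 13)
obs 7: x=0 → posterior Gamma(23, 14)
obs 8: x=1 → posterior Gamma(24, 15)
obs 9: x=1 → posterior Gamma(25, 16)
obs 10: x=0 → posterior Gamma(25, 17)
obs 11: x=2 → posterior Gamma(27, 18)

k = 6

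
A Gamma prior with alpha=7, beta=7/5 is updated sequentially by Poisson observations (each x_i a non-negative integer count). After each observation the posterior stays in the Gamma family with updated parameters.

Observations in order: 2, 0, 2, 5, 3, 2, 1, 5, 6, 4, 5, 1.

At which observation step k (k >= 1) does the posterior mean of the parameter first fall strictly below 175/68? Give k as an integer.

obs 1: x=2 → posterior Gamma(9, 12/5)
obs 2: x=0 → posterior Gamma(9, 17/5)
obs 3: x=2 → posterior Gamma(11, 22/5)
obs 4: x=5 → posterior Gamma(16, 27/5)
obs 5: x=3 → posterior Gamma(19, 32/5)
obs 6: x=2 → posterior Gamma(21, 37/5)
obs 7: x=1 → posterior Gamma(22, 42/5)
obs 8: x=5 → posterior Gamma(27, 47/5)
obs 9: x=6 → posterior Gamma(33, 52/5)
obs 10: x=4 → posterior Gamma(37, 57/5)
obs 11: x=5 → posterior Gamma(42, 62/5)
obs 12: x=1 → posterior Gamma(43, 67/5)

k = 3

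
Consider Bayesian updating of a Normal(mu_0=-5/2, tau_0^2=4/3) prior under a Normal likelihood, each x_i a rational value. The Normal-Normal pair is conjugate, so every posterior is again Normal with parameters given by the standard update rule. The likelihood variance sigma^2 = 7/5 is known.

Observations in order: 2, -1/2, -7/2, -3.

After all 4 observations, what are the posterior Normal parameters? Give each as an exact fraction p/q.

mu_0=-305/202, tau_0^2=28/101

obs 1: x=2 → posterior Normal(-25/82, 28/41)
obs 2: x=-1/2 → posterior Normal(-45/122, 28/61)
obs 3: x=-7/2 → posterior Normal(-185/162, 28/81)
obs 4: x=-3 → posterior Normal(-305/202, 28/101)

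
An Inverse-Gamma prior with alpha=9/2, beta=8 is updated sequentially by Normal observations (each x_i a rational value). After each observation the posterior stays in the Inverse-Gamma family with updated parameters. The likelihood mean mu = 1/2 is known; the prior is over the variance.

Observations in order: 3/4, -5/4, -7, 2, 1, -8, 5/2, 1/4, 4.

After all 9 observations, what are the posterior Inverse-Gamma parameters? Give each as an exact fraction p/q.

obs 1: x=3/4 → posterior Inverse-Gamma(5, 257/32)
obs 2: x=-5/4 → posterior Inverse-Gamma(11/2, 153/16)
obs 3: x=-7 → posterior Inverse-Gamma(6, 603/16)
obs 4: x=2 → posterior Inverse-Gamma(13/2, 621/16)
obs 5: x=1 → posterior Inverse-Gamma(7, 623/16)
obs 6: x=-8 → posterior Inverse-Gamma(15/2, 1201/16)
obs 7: x=5/2 → posterior Inverse-Gamma(8, 1233/16)
obs 8: x=1/4 → posterior Inverse-Gamma(17/2, 2467/32)
obs 9: x=4 → posterior Inverse-Gamma(9, 2663/32)

alpha=9, beta=2663/32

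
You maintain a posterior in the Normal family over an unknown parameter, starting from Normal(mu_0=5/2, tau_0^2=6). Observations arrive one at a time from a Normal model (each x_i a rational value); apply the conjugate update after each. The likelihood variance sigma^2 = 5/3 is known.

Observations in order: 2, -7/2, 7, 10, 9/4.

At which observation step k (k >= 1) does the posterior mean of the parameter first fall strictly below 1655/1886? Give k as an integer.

k = 2

obs 1: x=2 → posterior Normal(97/46, 30/23)
obs 2: x=-7/2 → posterior Normal(-29/82, 30/41)
obs 3: x=7 → posterior Normal(223/118, 30/59)
obs 4: x=10 → posterior Normal(53/14, 30/77)
obs 5: x=9/4 → posterior Normal(332/95, 6/19)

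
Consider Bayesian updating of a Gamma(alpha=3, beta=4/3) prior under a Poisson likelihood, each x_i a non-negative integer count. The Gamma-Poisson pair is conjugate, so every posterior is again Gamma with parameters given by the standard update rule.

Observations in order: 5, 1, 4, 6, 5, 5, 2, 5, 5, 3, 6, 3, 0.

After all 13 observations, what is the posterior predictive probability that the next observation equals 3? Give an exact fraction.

obs 1: x=5 → posterior Gamma(8, 7/3)
obs 2: x=1 → posterior Gamma(9, 10/3)
obs 3: x=4 → posterior Gamma(13, 13/3)
obs 4: x=6 → posterior Gamma(19, 16/3)
obs 5: x=5 → posterior Gamma(24, 19/3)
obs 6: x=5 → posterior Gamma(29, 22/3)
obs 7: x=2 → posterior Gamma(31, 25/3)
obs 8: x=5 → posterior Gamma(36, 28/3)
obs 9: x=5 → posterior Gamma(41, 31/3)
obs 10: x=3 → posterior Gamma(44, 34/3)
obs 11: x=6 → posterior Gamma(50, 37/3)
obs 12: x=3 → posterior Gamma(53, 40/3)
obs 13: x=0 → posterior Gamma(53, 43/3)

265505167672688682963884526414748219164641168931565384182791753317768660733859797790303932835/1301483223110132343779191692160118841369267117865040979379386685091681781922380753686700752896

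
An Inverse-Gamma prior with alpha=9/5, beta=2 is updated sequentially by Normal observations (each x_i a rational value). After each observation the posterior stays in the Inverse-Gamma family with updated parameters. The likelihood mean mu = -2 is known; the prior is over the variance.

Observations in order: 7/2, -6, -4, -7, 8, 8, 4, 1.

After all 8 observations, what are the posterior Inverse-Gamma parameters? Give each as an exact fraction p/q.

alpha=29/5, beta=1297/8

obs 1: x=7/2 → posterior Inverse-Gamma(23/10, 137/8)
obs 2: x=-6 → posterior Inverse-Gamma(14/5, 201/8)
obs 3: x=-4 → posterior Inverse-Gamma(33/10, 217/8)
obs 4: x=-7 → posterior Inverse-Gamma(19/5, 317/8)
obs 5: x=8 → posterior Inverse-Gamma(43/10, 717/8)
obs 6: x=8 → posterior Inverse-Gamma(24/5, 1117/8)
obs 7: x=4 → posterior Inverse-Gamma(53/10, 1261/8)
obs 8: x=1 → posterior Inverse-Gamma(29/5, 1297/8)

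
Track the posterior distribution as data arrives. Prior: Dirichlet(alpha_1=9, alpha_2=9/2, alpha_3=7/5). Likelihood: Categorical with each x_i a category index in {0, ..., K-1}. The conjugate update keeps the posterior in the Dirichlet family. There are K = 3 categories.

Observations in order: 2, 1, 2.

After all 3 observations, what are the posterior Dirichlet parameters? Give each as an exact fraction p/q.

alpha_1=9, alpha_2=11/2, alpha_3=17/5

obs 1: x=2 → posterior Dirichlet(9, 9/2, 12/5)
obs 2: x=1 → posterior Dirichlet(9, 11/2, 12/5)
obs 3: x=2 → posterior Dirichlet(9, 11/2, 17/5)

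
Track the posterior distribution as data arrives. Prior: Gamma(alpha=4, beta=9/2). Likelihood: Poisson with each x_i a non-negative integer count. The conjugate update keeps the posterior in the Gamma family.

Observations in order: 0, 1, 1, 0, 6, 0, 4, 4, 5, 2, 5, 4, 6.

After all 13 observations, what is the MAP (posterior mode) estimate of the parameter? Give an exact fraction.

82/35

obs 1: x=0 → posterior Gamma(4, 11/2)
obs 2: x=1 → posterior Gamma(5, 13/2)
obs 3: x=1 → posterior Gamma(6, 15/2)
obs 4: x=0 → posterior Gamma(6, 17/2)
obs 5: x=6 → posterior Gamma(12, 19/2)
obs 6: x=0 → posterior Gamma(12, 21/2)
obs 7: x=4 → posterior Gamma(16, 23/2)
obs 8: x=4 → posterior Gamma(20, 25/2)
obs 9: x=5 → posterior Gamma(25, 27/2)
obs 10: x=2 → posterior Gamma(27, 29/2)
obs 11: x=5 → posterior Gamma(32, 31/2)
obs 12: x=4 → posterior Gamma(36, 33/2)
obs 13: x=6 → posterior Gamma(42, 35/2)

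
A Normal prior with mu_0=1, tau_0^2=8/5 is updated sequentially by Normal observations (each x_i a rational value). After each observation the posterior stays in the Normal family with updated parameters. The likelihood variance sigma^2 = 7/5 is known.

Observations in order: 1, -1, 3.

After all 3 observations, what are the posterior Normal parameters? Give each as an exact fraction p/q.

mu_0=1, tau_0^2=56/155

obs 1: x=1 → posterior Normal(1, 56/75)
obs 2: x=-1 → posterior Normal(7/23, 56/115)
obs 3: x=3 → posterior Normal(1, 56/155)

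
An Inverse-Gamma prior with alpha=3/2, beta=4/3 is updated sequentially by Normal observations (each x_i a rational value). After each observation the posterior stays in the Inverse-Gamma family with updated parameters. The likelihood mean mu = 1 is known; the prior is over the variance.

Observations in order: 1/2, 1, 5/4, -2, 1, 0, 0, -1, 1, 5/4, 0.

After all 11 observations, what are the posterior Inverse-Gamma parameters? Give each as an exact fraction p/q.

obs 1: x=1/2 → posterior Inverse-Gamma(2, 35/24)
obs 2: x=1 → posterior Inverse-Gamma(5/2, 35/24)
obs 3: x=5/4 → posterior Inverse-Gamma(3, 143/96)
obs 4: x=-2 → posterior Inverse-Gamma(7/2, 575/96)
obs 5: x=1 → posterior Inverse-Gamma(4, 575/96)
obs 6: x=0 → posterior Inverse-Gamma(9/2, 623/96)
obs 7: x=0 → posterior Inverse-Gamma(5, 671/96)
obs 8: x=-1 → posterior Inverse-Gamma(11/2, 863/96)
obs 9: x=1 → posterior Inverse-Gamma(6, 863/96)
obs 10: x=5/4 → posterior Inverse-Gamma(13/2, 433/48)
obs 11: x=0 → posterior Inverse-Gamma(7, 457/48)

alpha=7, beta=457/48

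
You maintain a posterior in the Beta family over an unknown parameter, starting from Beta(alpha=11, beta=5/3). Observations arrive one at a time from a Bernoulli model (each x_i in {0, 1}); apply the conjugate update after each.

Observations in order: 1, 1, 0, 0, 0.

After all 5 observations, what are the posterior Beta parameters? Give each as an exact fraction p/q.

alpha=13, beta=14/3

obs 1: x=1 → posterior Beta(12, 5/3)
obs 2: x=1 → posterior Beta(13, 5/3)
obs 3: x=0 → posterior Beta(13, 8/3)
obs 4: x=0 → posterior Beta(13, 11/3)
obs 5: x=0 → posterior Beta(13, 14/3)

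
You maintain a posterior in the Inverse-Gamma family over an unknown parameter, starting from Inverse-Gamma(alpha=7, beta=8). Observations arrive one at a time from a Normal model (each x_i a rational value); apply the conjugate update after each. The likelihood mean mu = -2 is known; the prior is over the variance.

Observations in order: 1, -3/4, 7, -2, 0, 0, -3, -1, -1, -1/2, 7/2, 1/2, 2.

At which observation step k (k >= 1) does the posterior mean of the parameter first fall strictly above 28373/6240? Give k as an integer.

k = 3

obs 1: x=1 → posterior Inverse-Gamma(15/2, 25/2)
obs 2: x=-3/4 → posterior Inverse-Gamma(8, 425/32)
obs 3: x=7 → posterior Inverse-Gamma(17/2, 1721/32)
obs 4: x=-2 → posterior Inverse-Gamma(9, 1721/32)
obs 5: x=0 → posterior Inverse-Gamma(19/2, 1785/32)
obs 6: x=0 → posterior Inverse-Gamma(10, 1849/32)
obs 7: x=-3 → posterior Inverse-Gamma(21/2, 1865/32)
obs 8: x=-1 → posterior Inverse-Gamma(11, 1881/32)
obs 9: x=-1 → posterior Inverse-Gamma(23/2, 1897/32)
obs 10: x=-1/2 → posterior Inverse-Gamma(12, 1933/32)
obs 11: x=7/2 → posterior Inverse-Gamma(25/2, 2417/32)
obs 12: x=1/2 → posterior Inverse-Gamma(13, 2517/32)
obs 13: x=2 → posterior Inverse-Gamma(27/2, 2773/32)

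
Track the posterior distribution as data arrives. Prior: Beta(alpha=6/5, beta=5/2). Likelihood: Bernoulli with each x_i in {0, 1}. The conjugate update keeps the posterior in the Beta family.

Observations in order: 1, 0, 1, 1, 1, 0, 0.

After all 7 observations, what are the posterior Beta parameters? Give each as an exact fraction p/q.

obs 1: x=1 → posterior Beta(11/5, 5/2)
obs 2: x=0 → posterior Beta(11/5, 7/2)
obs 3: x=1 → posterior Beta(16/5, 7/2)
obs 4: x=1 → posterior Beta(21/5, 7/2)
obs 5: x=1 → posterior Beta(26/5, 7/2)
obs 6: x=0 → posterior Beta(26/5, 9/2)
obs 7: x=0 → posterior Beta(26/5, 11/2)

alpha=26/5, beta=11/2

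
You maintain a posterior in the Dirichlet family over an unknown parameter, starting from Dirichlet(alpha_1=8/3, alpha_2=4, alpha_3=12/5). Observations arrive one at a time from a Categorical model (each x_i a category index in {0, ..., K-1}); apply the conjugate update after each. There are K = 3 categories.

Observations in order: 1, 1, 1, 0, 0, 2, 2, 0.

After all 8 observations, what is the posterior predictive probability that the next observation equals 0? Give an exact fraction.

obs 1: x=1 → posterior Dirichlet(8/3, 5, 12/5)
obs 2: x=1 → posterior Dirichlet(8/3, 6, 12/5)
obs 3: x=1 → posterior Dirichlet(8/3, 7, 12/5)
obs 4: x=0 → posterior Dirichlet(11/3, 7, 12/5)
obs 5: x=0 → posterior Dirichlet(14/3, 7, 12/5)
obs 6: x=2 → posterior Dirichlet(14/3, 7, 17/5)
obs 7: x=2 → posterior Dirichlet(14/3, 7, 22/5)
obs 8: x=0 → posterior Dirichlet(17/3, 7, 22/5)

85/256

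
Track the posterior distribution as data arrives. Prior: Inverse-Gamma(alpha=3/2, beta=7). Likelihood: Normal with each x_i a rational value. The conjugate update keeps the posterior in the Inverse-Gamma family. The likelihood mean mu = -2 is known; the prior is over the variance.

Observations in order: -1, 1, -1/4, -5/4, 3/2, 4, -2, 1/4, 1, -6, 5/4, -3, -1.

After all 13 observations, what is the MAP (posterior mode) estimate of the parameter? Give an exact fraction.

79/12

obs 1: x=-1 → posterior Inverse-Gamma(2, 15/2)
obs 2: x=1 → posterior Inverse-Gamma(5/2, 12)
obs 3: x=-1/4 → posterior Inverse-Gamma(3, 433/32)
obs 4: x=-5/4 → posterior Inverse-Gamma(7/2, 221/16)
obs 5: x=3/2 → posterior Inverse-Gamma(4, 319/16)
obs 6: x=4 → posterior Inverse-Gamma(9/2, 607/16)
obs 7: x=-2 → posterior Inverse-Gamma(5, 607/16)
obs 8: x=1/4 → posterior Inverse-Gamma(11/2, 1295/32)
obs 9: x=1 → posterior Inverse-Gamma(6, 1439/32)
obs 10: x=-6 → posterior Inverse-Gamma(13/2, 1695/32)
obs 11: x=5/4 → posterior Inverse-Gamma(7, 233/4)
obs 12: x=-3 → posterior Inverse-Gamma(15/2, 235/4)
obs 13: x=-1 → posterior Inverse-Gamma(8, 237/4)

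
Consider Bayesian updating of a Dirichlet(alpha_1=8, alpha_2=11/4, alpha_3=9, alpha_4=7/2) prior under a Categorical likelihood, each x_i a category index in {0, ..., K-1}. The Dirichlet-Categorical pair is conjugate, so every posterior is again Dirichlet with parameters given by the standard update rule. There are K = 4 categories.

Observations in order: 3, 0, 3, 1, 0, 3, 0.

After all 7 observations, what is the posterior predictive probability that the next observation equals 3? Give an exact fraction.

26/121

obs 1: x=3 → posterior Dirichlet(8, 11/4, 9, 9/2)
obs 2: x=0 → posterior Dirichlet(9, 11/4, 9, 9/2)
obs 3: x=3 → posterior Dirichlet(9, 11/4, 9, 11/2)
obs 4: x=1 → posterior Dirichlet(9, 15/4, 9, 11/2)
obs 5: x=0 → posterior Dirichlet(10, 15/4, 9, 11/2)
obs 6: x=3 → posterior Dirichlet(10, 15/4, 9, 13/2)
obs 7: x=0 → posterior Dirichlet(11, 15/4, 9, 13/2)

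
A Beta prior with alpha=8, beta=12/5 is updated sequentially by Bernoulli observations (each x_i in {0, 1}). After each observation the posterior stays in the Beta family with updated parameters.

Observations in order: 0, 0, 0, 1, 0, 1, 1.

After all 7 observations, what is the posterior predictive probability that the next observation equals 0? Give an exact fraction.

obs 1: x=0 → posterior Beta(8, 17/5)
obs 2: x=0 → posterior Beta(8, 22/5)
obs 3: x=0 → posterior Beta(8, 27/5)
obs 4: x=1 → posterior Beta(9, 27/5)
obs 5: x=0 → posterior Beta(9, 32/5)
obs 6: x=1 → posterior Beta(10, 32/5)
obs 7: x=1 → posterior Beta(11, 32/5)

32/87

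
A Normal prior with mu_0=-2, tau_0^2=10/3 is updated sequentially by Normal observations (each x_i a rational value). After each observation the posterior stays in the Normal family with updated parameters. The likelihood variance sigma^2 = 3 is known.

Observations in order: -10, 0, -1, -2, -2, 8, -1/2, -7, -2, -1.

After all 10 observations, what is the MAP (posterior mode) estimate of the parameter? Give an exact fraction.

obs 1: x=-10 → posterior Normal(-118/19, 30/19)
obs 2: x=0 → posterior Normal(-118/29, 30/29)
obs 3: x=-1 → posterior Normal(-128/39, 10/13)
obs 4: x=-2 → posterior Normal(-148/49, 30/49)
obs 5: x=-2 → posterior Normal(-168/59, 30/59)
obs 6: x=8 → posterior Normal(-88/69, 10/23)
obs 7: x=-1/2 → posterior Normal(-93/79, 30/79)
obs 8: x=-7 → posterior Normal(-163/89, 30/89)
obs 9: x=-2 → posterior Normal(-61/33, 10/33)
obs 10: x=-1 → posterior Normal(-193/109, 30/109)

-193/109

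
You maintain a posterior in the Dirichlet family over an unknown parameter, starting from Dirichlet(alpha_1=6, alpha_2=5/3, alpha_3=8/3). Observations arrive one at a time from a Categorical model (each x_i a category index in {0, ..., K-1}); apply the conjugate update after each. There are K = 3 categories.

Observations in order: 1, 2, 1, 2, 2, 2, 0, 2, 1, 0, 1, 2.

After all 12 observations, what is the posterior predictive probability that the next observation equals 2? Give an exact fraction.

26/67

obs 1: x=1 → posterior Dirichlet(6, 8/3, 8/3)
obs 2: x=2 → posterior Dirichlet(6, 8/3, 11/3)
obs 3: x=1 → posterior Dirichlet(6, 11/3, 11/3)
obs 4: x=2 → posterior Dirichlet(6, 11/3, 14/3)
obs 5: x=2 → posterior Dirichlet(6, 11/3, 17/3)
obs 6: x=2 → posterior Dirichlet(6, 11/3, 20/3)
obs 7: x=0 → posterior Dirichlet(7, 11/3, 20/3)
obs 8: x=2 → posterior Dirichlet(7, 11/3, 23/3)
obs 9: x=1 → posterior Dirichlet(7, 14/3, 23/3)
obs 10: x=0 → posterior Dirichlet(8, 14/3, 23/3)
obs 11: x=1 → posterior Dirichlet(8, 17/3, 23/3)
obs 12: x=2 → posterior Dirichlet(8, 17/3, 26/3)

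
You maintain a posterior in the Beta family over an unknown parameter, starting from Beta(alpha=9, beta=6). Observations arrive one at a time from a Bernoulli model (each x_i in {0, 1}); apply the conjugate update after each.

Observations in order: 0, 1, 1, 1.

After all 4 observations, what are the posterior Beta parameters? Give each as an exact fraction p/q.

obs 1: x=0 → posterior Beta(9, 7)
obs 2: x=1 → posterior Beta(10, 7)
obs 3: x=1 → posterior Beta(11, 7)
obs 4: x=1 → posterior Beta(12, 7)

alpha=12, beta=7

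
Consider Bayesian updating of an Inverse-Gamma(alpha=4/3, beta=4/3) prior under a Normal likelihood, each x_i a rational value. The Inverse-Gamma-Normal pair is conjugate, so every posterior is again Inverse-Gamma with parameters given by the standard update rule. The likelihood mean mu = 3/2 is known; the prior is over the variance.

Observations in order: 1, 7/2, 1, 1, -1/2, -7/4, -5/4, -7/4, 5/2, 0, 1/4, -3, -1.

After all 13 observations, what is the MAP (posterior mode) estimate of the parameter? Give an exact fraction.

857/212

obs 1: x=1 → posterior Inverse-Gamma(11/6, 35/24)
obs 2: x=7/2 → posterior Inverse-Gamma(7/3, 83/24)
obs 3: x=1 → posterior Inverse-Gamma(17/6, 43/12)
obs 4: x=1 → posterior Inverse-Gamma(10/3, 89/24)
obs 5: x=-1/2 → posterior Inverse-Gamma(23/6, 137/24)
obs 6: x=-7/4 → posterior Inverse-Gamma(13/3, 1055/96)
obs 7: x=-5/4 → posterior Inverse-Gamma(29/6, 709/48)
obs 8: x=-7/4 → posterior Inverse-Gamma(16/3, 1925/96)
obs 9: x=5/2 → posterior Inverse-Gamma(35/6, 1973/96)
obs 10: x=0 → posterior Inverse-Gamma(19/3, 2081/96)
obs 11: x=1/4 → posterior Inverse-Gamma(41/6, 539/24)
obs 12: x=-3 → posterior Inverse-Gamma(22/3, 391/12)
obs 13: x=-1 → posterior Inverse-Gamma(47/6, 857/24)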